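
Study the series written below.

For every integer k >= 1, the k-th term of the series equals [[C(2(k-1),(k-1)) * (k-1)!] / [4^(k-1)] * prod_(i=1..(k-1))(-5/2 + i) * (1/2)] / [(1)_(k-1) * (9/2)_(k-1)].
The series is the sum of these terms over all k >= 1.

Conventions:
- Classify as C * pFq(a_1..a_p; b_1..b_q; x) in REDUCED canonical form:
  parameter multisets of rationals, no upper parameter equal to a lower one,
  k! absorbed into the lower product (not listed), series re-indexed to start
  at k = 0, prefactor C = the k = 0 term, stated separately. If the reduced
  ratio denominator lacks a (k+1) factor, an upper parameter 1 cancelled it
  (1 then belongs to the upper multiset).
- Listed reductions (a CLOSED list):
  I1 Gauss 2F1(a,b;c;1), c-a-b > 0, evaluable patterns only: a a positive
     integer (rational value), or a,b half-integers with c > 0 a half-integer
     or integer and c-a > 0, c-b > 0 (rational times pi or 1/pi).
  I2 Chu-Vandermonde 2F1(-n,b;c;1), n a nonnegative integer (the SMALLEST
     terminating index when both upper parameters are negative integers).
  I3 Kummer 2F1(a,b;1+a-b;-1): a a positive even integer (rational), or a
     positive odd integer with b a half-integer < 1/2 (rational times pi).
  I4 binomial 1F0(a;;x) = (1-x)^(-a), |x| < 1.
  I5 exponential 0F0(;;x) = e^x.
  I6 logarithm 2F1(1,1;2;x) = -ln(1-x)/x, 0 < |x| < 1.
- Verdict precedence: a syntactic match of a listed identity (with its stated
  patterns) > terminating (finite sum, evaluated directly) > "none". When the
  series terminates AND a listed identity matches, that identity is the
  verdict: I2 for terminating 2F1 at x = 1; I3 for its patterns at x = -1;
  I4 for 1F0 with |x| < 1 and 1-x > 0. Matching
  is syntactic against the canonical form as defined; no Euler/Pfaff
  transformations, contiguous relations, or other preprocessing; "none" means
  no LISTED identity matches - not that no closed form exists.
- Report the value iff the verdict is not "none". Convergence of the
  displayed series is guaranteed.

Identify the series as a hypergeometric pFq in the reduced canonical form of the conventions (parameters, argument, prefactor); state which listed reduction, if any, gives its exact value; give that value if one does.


Prefactor 1/2, argument 1: 2F1 with upper {-3/2, 1/2} over lower {9/2}. Verdict: Gauss (I1, half-integer pattern) matches (x = 1; upper {-3/2, 1/2} half-integers, c = 9/2 in the evaluable pattern). Value: (2205/16384) * pi.

The tell: t_0 being 1/2, (1)_k (prefactor 1/2) is k! itself.
Adjacent-term ratio: r(k) = 1 * (k-3/2) (k+1/2) / [(k+9/2) (k+1)] - rational in k, leading ratio 1; with t_0 = 1/2, classification follows.


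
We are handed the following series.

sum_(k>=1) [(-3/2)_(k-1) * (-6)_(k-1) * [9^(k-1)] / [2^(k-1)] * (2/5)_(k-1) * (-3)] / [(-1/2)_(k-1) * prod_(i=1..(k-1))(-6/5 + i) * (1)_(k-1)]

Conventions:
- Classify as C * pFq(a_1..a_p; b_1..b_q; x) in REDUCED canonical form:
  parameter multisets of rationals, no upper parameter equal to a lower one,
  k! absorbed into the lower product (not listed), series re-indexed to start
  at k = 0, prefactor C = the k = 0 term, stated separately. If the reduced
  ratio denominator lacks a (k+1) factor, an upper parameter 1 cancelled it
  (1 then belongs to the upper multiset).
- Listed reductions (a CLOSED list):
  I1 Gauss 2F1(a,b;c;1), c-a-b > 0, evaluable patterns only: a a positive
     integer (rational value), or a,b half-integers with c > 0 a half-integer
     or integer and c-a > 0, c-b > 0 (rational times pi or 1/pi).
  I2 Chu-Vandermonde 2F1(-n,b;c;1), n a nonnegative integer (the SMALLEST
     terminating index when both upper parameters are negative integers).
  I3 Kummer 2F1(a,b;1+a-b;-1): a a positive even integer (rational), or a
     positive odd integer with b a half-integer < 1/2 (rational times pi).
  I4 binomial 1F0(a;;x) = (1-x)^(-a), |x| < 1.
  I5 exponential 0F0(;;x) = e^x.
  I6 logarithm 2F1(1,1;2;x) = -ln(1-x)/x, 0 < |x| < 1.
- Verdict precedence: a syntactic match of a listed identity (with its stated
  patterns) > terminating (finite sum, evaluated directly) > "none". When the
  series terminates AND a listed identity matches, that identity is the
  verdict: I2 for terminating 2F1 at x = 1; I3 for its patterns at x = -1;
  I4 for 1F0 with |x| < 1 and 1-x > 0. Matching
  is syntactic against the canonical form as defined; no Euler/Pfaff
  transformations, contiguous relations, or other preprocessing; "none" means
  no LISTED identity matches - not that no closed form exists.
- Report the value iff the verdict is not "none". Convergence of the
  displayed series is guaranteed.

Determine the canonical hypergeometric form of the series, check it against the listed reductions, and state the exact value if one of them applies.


With C = -3: the canonical form is 3F2(-6, -3/2, 2/5; -1/2, -1/5; 9/2). Verdict: terminating. (-6)_k vanishes past k = 6, leaving a 7-term sum, computed directly. Exact value: -516672759/34048.

First insight: with t_0 = -3, the lower running product (C = -3, x = 9/2) is a rising factorial.
Ratio: r(k) = (9/2) * (k-6) (k-3/2) (k+2/5) / [(k-1/2) (k-1/5) (k+1)] ; factor over Q: parameters, x = (9/2), and C = -3.


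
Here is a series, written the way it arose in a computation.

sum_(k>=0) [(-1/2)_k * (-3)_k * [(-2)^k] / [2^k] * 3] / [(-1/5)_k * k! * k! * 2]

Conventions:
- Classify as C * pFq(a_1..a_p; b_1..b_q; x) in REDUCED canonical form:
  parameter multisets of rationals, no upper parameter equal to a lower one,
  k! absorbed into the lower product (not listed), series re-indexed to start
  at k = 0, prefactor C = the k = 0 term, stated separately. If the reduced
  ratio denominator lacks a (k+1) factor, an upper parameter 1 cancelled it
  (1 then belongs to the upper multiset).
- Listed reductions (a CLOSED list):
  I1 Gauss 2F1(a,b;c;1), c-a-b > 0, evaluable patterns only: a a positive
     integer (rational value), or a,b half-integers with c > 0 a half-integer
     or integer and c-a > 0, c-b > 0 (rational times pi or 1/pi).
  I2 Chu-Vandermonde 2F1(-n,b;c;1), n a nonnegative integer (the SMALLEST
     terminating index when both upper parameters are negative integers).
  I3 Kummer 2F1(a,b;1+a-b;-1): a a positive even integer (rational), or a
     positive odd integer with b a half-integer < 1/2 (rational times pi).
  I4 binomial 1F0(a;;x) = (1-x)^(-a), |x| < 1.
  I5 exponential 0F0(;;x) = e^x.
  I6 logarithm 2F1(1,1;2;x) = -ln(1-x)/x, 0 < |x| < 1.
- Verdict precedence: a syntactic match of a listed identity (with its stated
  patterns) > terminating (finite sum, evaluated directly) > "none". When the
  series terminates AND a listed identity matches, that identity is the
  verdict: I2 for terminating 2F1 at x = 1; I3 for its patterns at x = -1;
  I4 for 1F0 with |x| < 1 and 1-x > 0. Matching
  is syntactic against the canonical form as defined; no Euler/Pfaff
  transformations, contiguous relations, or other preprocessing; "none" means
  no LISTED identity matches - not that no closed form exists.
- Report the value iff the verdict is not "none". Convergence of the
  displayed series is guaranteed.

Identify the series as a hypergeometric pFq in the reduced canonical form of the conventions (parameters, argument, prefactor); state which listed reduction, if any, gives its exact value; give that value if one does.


Key step: t_0 being 3/2, the two k-th powers (C = 3/2, x = -1) combine into one argument.
Adjacent-term ratio: r(k) = (-1) * (k-3) (k-1/2) / [(k-1/5) (k+1) (k+1)] - rational in k. x = (-1); t_0 = 3/2; negate the roots.

This is 3/2 * 2F2(-3, -1/2; -1/5, 1; -1) in reduced canonical form. Verdict: terminating - upper parameter -3 makes this a finite sum (last index 3), evaluated exactly. Hence: 6371/384.


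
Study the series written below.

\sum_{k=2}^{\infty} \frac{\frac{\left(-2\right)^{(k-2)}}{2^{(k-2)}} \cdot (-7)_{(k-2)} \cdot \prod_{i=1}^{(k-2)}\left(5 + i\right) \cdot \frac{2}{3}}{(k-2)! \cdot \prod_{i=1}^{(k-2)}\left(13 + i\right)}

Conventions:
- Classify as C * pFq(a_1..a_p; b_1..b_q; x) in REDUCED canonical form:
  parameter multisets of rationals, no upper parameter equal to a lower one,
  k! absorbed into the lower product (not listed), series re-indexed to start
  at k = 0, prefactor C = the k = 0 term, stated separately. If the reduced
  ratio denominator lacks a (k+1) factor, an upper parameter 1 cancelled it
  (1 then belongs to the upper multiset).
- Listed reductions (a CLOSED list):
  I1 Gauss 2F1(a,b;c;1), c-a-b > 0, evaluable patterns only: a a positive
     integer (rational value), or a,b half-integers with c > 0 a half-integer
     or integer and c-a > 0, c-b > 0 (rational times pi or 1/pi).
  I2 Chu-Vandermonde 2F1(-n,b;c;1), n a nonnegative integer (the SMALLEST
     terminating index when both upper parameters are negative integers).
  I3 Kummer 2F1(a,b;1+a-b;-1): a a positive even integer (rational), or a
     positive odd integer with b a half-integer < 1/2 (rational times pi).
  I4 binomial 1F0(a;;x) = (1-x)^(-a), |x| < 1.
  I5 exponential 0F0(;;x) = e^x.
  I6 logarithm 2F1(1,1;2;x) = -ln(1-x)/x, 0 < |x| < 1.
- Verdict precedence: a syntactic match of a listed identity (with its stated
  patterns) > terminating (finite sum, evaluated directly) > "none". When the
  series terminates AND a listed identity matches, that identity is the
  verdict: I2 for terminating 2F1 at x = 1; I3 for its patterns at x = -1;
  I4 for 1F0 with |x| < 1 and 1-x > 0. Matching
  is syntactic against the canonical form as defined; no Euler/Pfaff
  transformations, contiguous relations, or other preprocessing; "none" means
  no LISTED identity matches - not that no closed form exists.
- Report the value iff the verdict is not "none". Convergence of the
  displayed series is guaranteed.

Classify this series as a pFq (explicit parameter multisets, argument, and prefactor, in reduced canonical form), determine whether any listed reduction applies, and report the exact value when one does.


Reduced: x = -1, 2F1, upper = {-7, 6}, lower = {14}, C = \frac{2}{3}. Verdict: this is Kummer (I3) (x = -1; c = 14 equals 1+a-b for upper {-7, 6}: listed pattern). Sum: \frac{143}{15}.

First insight: t_0 = \frac{2}{3} here, and the two k-th powers (C = 2/3, x = -1) combine into one argument.
Step ratio: r(k) = -1 * (k-7) (k+6) / [(k+14) (k+1)] - rational; roots negated = parameters, x = -1, C = \frac{2}{3}.


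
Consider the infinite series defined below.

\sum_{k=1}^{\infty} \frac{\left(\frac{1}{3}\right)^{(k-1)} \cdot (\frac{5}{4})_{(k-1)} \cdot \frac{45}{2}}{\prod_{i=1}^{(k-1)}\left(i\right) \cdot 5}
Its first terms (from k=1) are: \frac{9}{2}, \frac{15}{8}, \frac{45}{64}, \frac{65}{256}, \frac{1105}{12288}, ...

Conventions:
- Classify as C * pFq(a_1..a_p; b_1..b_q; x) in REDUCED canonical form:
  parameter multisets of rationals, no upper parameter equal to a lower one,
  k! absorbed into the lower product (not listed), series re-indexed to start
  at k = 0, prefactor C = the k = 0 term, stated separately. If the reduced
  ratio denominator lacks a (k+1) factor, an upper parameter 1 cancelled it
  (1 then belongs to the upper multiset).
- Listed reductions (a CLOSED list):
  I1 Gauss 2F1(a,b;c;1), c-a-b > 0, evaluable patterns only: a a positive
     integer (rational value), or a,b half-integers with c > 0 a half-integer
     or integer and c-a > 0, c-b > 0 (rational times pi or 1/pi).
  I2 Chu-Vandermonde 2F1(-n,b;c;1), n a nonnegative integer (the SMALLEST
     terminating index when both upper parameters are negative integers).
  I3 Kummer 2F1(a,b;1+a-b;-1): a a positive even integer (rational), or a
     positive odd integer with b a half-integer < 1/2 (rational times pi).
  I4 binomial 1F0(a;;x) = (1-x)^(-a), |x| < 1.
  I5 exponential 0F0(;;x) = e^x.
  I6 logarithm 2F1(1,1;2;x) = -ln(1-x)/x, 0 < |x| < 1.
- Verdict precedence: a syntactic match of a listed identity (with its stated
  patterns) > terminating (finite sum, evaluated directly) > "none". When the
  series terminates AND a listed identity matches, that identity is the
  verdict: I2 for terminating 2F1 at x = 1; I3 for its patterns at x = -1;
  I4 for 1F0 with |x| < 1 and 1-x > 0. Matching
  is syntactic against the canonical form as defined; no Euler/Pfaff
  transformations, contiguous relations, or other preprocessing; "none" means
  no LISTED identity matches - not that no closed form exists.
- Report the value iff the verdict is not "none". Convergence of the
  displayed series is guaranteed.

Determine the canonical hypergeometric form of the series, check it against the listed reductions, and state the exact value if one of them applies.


First insight: from the first term \frac{9}{2}: the constant factors (prefactor 9/2) combine into one prefactor.
Step ratio: r(k) = \frac{1}{3} * (k+\frac{5}{4}) / [(k+1)] - poly over poly, x = \frac{1}{3} from leading terms; C = \frac{9}{2} at k = 0.

x = \frac{1}{3} here; the reduced form reads 1F0, upper {\frac{5}{4}}, lower {-}, C = \frac{9}{2}. Verdict: the binomial series (I4) matches (the 1F0 binomial series: exponent -5/4, x = \frac{1}{3}). Sum: \frac{9}{2} \cdot \left(\frac{2}{3}\right)^{-\frac{5}{4}}.


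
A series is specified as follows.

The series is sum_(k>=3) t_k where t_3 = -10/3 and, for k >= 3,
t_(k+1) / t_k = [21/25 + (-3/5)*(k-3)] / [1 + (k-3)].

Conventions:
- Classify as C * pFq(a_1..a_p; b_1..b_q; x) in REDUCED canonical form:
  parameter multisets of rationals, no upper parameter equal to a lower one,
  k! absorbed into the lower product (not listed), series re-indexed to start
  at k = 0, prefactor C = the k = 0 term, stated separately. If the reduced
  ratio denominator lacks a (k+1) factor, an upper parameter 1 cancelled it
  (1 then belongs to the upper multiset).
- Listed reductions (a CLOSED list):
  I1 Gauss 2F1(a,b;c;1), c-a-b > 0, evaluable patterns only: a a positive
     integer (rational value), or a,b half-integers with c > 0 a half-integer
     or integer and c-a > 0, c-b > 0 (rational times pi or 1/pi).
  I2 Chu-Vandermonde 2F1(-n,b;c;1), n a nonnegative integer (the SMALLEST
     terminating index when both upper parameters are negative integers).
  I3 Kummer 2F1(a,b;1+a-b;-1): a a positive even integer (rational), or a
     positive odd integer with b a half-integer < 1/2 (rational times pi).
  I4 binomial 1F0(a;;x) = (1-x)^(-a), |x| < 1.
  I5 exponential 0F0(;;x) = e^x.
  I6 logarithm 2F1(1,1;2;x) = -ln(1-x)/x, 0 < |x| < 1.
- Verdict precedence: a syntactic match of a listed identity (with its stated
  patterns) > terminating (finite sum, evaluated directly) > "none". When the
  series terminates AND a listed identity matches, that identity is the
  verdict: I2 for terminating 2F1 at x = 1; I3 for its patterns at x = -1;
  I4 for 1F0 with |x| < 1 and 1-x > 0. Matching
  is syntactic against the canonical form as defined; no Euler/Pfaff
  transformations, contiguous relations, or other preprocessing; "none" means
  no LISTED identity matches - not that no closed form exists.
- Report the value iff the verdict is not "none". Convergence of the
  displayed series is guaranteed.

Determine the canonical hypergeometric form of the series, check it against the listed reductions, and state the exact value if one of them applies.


Prefactor -10/3, argument -3/5: 1F0 with upper {-7/5} over lower {-}. Verdict: this is the binomial series (I4) (the 1F0 binomial series: exponent 7/5, x = -3/5). Hence: (-10/3) * (8/5)^(7/5).

The tell: t_0 being -10/3, factor the ratio over Q (prefactor -10/3): negated roots = parameters.
Term ratio: r(k) = (-3/5) * (k-7/5) / [(k+1)] - rational in k, leading ratio (-3/5); with t_0 = -10/3, classification follows.


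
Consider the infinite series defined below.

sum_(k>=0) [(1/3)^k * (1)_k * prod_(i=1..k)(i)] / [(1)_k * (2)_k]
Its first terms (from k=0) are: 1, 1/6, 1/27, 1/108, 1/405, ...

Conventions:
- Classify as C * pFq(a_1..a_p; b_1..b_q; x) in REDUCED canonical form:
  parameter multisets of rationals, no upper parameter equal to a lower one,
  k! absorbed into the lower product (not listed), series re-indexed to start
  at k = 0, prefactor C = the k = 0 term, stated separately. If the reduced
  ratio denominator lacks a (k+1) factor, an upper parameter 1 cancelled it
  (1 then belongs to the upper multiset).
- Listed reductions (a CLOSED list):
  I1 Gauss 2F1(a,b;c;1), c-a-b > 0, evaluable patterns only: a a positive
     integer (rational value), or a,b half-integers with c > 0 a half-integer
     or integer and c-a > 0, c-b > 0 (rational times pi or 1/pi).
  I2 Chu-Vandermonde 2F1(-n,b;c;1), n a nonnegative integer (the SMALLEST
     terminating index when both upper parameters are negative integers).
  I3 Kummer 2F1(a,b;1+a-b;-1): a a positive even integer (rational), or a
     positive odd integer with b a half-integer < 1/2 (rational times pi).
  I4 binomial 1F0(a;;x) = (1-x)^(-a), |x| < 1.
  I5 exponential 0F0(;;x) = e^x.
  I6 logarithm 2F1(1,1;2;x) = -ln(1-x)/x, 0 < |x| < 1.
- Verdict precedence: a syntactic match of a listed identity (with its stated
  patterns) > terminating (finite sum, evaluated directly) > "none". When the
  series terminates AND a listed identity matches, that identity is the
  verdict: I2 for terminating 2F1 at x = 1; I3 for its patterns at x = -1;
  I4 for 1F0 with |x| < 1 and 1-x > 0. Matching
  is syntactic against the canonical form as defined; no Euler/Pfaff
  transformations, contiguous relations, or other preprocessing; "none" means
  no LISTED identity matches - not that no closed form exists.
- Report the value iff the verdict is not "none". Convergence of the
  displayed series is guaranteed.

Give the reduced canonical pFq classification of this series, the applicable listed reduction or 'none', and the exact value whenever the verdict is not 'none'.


At argument 1/3: a 2F1 with upper {1, 1}, lower {2}, scaled by C = 1. Verdict: this is the logarithmic series (I6) (the logarithm: parameters (1,1;2), x = 1/3). Exact value: (-3) * ln(2/3).

Key step: x = (1/3) and the running product (prefactor 1) telescopes to a rising factorial.
Term ratio: r(k) = (1/3) * (k+1) (k+1) / [(k+2) (k+1)] - rational in k, leading ratio (1/3); with t_0 = 1, classification follows.


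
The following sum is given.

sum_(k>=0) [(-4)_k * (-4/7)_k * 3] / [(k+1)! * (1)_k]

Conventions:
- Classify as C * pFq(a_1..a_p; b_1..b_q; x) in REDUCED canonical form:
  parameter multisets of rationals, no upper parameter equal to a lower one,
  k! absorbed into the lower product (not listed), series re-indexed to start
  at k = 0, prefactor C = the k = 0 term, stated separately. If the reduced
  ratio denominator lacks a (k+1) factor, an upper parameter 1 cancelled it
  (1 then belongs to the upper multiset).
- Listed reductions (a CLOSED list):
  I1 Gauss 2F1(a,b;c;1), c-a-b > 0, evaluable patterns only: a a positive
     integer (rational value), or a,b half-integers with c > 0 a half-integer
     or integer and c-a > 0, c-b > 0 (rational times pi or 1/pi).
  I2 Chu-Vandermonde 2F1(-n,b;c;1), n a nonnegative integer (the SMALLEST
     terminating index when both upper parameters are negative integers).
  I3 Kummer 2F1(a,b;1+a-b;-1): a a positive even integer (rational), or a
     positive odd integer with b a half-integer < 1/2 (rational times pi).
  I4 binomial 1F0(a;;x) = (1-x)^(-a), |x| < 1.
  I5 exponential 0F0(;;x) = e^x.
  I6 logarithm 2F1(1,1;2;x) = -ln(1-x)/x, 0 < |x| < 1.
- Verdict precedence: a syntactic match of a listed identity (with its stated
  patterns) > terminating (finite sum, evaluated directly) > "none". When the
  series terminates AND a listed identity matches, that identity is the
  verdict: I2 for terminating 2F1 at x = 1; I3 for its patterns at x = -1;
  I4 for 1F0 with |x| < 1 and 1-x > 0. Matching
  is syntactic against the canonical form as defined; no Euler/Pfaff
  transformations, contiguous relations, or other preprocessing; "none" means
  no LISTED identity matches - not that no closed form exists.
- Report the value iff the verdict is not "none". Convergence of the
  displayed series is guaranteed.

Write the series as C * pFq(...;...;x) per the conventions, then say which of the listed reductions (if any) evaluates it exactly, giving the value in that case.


Canonical form: C = 3 times 2F1 with upper {-4, -4/7}, lower {2}, x = 1. Verdict: Chu-Vandermonde (I2) matches (terminating 2F1 at x = 1 with n = 4, b = -4/7, c = 2). Value: 14040/2401.

The tell: x = 1 and the denominator's factorial ratio (C = 3) is a lower Pochhammer.
Step ratio: r(k) = 1 * (k-4) (k-4/7) / [(k+2) (k+1)] ; factor over Q: parameters, x = 1, and C = 3.


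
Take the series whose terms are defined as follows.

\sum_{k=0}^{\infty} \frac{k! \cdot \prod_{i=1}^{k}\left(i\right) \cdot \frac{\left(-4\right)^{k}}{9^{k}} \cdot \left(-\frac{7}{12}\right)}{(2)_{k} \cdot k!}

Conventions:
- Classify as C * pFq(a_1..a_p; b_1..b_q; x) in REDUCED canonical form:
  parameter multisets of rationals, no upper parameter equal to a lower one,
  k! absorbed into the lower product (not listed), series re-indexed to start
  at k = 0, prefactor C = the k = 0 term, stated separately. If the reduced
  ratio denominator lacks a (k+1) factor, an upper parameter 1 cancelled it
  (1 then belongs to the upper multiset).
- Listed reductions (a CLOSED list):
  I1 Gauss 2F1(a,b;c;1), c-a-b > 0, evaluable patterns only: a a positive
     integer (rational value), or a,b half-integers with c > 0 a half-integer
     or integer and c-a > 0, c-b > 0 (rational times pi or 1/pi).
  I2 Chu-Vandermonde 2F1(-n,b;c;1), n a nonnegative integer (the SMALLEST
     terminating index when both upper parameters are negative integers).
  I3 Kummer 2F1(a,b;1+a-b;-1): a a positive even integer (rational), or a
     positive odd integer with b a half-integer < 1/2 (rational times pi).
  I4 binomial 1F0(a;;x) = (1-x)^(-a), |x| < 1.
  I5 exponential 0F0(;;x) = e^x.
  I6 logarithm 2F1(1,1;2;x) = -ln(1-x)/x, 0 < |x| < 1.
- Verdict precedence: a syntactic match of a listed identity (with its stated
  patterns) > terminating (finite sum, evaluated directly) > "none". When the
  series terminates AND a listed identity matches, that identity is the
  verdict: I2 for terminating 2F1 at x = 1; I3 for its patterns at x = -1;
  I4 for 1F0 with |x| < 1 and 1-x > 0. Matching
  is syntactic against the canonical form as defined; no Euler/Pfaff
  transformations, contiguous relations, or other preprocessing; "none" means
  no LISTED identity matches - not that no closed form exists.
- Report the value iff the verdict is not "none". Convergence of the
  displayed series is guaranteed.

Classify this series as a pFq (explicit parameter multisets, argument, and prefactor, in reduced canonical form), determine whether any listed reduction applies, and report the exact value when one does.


Prefactor -\frac{7}{12}, argument -\frac{4}{9}: 2F1 with upper {1, 1} over lower {2}. Verdict: logarithm (I6) matches (the logarithm: parameters (1,1;2), x = -\frac{4}{9}). Value: \left(-\frac{21}{16}\right) \cdot \ln\left(\frac{13}{9}\right).

Structural cue: t_0 being -\frac{7}{12}, the running product (prefactor -7/12) telescopes to a rising factorial.
Step ratio: r(k) = -\frac{4}{9} * (k+1) (k+1) / [(k+2) (k+1)] - rational; roots negated = parameters, x = -\frac{4}{9}, C = -\frac{7}{12}.


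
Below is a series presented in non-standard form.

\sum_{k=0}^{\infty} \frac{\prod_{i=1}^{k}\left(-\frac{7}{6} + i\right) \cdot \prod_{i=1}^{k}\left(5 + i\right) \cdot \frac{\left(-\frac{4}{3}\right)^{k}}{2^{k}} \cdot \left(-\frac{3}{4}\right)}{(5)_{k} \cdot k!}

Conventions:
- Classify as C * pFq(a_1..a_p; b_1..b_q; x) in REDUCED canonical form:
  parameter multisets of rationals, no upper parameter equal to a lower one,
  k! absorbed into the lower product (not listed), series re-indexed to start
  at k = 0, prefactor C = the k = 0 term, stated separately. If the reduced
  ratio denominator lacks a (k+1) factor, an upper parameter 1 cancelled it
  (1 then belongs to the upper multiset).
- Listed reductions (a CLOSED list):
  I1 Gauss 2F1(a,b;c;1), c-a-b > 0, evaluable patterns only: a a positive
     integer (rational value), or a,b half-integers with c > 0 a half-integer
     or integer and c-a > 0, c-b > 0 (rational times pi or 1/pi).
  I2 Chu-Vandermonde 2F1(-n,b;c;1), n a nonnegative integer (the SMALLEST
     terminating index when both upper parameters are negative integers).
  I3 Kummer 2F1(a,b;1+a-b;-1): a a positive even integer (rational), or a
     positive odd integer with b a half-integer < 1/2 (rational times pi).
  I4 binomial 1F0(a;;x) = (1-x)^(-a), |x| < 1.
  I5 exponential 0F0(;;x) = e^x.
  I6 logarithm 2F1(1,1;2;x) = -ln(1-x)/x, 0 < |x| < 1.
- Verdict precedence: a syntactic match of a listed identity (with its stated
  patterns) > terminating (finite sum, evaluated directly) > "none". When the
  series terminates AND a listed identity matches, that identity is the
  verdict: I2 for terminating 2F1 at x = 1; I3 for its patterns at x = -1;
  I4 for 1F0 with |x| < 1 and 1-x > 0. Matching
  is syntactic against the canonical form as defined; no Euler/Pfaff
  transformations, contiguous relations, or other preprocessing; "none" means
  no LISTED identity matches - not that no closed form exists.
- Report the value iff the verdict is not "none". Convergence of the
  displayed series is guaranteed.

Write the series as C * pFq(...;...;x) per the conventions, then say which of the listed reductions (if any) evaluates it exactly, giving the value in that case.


This is -\frac{3}{4} * 2F1(-\frac{1}{6}, 6; 5; -\frac{2}{3}) in reduced canonical form. Verdict: none. A 2F1 with upper {-\frac{1}{6}, 6} fits none of I1-I6 at x = -\frac{2}{3}; the sum runs forever.

Key observation: x = -\frac{2}{3} and the running product (prefactor -3/4) telescopes to a rising factorial.
Adjacent-term ratio: r(k) = -\frac{2}{3} * (k-\frac{1}{6}) (k+6) / [(k+5) (k+1)] - rational; roots negated = parameters, x = -\frac{2}{3}, C = -\frac{3}{4}.


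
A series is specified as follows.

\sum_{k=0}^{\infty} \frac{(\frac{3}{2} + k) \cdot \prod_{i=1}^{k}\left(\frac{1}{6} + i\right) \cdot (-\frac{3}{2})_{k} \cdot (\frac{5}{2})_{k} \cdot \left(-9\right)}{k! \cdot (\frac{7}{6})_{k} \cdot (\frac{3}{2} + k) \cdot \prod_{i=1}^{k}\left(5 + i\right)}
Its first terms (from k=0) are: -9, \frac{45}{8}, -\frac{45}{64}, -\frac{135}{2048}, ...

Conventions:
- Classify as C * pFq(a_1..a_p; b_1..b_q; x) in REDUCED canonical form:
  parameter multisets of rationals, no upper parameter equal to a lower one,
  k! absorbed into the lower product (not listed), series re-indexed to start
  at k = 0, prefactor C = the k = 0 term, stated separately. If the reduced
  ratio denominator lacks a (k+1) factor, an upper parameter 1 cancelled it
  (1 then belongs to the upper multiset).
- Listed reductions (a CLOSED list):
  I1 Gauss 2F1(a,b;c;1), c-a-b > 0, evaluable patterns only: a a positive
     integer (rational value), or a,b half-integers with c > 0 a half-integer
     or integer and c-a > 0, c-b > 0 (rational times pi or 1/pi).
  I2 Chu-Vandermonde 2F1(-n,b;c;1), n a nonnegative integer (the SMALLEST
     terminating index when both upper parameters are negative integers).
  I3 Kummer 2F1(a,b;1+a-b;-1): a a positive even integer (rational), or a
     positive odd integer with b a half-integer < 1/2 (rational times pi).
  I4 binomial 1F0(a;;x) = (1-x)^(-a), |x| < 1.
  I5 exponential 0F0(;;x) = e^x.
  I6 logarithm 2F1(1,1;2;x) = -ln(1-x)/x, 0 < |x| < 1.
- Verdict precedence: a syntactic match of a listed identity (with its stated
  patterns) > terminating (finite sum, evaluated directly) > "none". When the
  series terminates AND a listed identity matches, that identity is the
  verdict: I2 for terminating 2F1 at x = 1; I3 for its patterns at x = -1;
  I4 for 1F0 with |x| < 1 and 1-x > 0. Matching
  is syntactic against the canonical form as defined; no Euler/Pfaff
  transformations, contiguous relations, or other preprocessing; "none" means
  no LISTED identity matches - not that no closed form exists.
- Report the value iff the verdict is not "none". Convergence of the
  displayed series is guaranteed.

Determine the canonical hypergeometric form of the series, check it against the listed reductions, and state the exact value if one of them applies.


Classification (C = -9): 2F1 with upper {-\frac{3}{2}, \frac{5}{2}}, lower {6}, argument x = 1. Verdict (x = 1): Gauss (I1, half-integer pattern) applies (x = 1; upper {-\frac{3}{2}, \frac{5}{2}} half-integers, c = 6 in the evaluable pattern). Value: \left(-\frac{65536}{5005}\right) / \pi.

First insight: t_0 being -9, the running product (C = -9, x = 1) telescopes to a rising factorial.
Ratio: r(k) = 1 * (k-\frac{3}{2}) (k+\frac{5}{2}) / [(k+6) (k+1)] ; factor over Q: parameters, x = 1, and C = -9.


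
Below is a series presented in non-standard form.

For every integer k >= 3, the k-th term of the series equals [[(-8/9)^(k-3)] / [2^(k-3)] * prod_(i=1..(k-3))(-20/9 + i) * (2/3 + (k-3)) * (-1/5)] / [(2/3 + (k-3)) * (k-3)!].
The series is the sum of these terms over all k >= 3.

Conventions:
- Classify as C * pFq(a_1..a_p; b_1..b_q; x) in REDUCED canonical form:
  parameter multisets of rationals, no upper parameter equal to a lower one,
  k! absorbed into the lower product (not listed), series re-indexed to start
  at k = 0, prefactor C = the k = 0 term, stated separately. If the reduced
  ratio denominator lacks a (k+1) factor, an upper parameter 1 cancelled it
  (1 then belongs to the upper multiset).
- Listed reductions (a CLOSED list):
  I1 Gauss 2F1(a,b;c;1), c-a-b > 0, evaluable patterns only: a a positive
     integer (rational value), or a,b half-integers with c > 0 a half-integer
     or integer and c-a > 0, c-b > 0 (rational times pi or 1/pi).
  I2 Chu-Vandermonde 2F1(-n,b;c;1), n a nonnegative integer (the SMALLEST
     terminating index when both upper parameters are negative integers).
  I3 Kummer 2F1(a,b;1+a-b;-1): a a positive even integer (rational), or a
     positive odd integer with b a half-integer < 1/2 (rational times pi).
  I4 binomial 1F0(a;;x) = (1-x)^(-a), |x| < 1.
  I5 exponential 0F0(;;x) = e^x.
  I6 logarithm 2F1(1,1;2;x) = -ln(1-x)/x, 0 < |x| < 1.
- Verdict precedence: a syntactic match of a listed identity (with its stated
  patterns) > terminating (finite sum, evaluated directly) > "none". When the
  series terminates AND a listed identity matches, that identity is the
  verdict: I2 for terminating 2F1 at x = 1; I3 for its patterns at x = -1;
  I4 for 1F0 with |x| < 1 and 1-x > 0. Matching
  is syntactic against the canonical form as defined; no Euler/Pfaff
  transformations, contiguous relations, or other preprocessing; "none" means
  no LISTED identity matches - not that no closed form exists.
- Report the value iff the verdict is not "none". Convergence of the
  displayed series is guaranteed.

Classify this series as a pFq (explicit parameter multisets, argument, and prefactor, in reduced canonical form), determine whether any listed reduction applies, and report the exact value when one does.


With C = -1/5: the canonical form is 1F0(-11/9; -; -4/9). Verdict (x = -4/9): binomial (I4) applies (the 1F0 binomial series: exponent 11/9, x = -4/9). Hence: (-1/5) * (13/9)^(11/9).

Key step: t_0 being -1/5, the running product (C = -1/5, x = -4/9) telescopes to a rising factorial.
Consecutive-term ratio: r(k) = (-4/9) * (k-11/9) / [(k+1)] ; factor over Q: parameters, x = (-4/9), and C = -1/5.


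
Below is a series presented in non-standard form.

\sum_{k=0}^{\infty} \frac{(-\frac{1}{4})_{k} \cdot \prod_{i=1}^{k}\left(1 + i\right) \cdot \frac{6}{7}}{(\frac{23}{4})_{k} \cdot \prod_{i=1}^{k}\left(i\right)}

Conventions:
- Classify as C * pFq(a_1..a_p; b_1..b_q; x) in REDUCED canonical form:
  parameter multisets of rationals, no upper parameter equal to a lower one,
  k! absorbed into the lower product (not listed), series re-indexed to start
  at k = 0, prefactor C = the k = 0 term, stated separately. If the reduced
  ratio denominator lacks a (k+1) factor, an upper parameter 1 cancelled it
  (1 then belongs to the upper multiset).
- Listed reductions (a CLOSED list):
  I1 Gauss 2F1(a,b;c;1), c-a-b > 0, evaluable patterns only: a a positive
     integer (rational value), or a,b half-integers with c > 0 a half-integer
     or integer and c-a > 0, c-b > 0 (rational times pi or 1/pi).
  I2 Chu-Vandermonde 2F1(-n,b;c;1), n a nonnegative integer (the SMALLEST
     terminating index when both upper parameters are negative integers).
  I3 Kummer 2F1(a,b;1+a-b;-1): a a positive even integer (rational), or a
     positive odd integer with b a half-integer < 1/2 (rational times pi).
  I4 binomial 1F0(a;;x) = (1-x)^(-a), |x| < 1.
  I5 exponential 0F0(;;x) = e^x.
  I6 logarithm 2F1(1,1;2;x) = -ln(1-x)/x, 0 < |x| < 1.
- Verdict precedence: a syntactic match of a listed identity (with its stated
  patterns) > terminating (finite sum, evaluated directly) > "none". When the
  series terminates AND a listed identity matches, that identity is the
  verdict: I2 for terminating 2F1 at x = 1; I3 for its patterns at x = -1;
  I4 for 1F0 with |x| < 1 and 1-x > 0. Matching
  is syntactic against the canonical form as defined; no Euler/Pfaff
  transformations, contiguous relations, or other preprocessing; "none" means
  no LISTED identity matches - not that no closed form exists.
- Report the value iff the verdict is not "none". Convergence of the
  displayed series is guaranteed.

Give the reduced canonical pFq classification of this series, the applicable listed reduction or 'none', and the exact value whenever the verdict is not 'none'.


Prefactor \frac{6}{7}, argument 1: 2F1 with upper {-\frac{1}{4}, 2} over lower {\frac{23}{4}}. Verdict: Gauss's theorem (I1) matches (x = 1: the Gamma ratio telescopes since c-a-b = 4 > 0 and a = 2 in Z>0). Hence: \frac{171}{224}.

Key observation: x = 1 and the product of the first k integers (prefactor 6/7) is k!.
Consecutive-term ratio: r(k) = 1 * (k-\frac{1}{4}) (k+2) / [(k+\frac{23}{4}) (k+1)] - rational in k. x = 1; t_0 = \frac{6}{7}; negate the roots.


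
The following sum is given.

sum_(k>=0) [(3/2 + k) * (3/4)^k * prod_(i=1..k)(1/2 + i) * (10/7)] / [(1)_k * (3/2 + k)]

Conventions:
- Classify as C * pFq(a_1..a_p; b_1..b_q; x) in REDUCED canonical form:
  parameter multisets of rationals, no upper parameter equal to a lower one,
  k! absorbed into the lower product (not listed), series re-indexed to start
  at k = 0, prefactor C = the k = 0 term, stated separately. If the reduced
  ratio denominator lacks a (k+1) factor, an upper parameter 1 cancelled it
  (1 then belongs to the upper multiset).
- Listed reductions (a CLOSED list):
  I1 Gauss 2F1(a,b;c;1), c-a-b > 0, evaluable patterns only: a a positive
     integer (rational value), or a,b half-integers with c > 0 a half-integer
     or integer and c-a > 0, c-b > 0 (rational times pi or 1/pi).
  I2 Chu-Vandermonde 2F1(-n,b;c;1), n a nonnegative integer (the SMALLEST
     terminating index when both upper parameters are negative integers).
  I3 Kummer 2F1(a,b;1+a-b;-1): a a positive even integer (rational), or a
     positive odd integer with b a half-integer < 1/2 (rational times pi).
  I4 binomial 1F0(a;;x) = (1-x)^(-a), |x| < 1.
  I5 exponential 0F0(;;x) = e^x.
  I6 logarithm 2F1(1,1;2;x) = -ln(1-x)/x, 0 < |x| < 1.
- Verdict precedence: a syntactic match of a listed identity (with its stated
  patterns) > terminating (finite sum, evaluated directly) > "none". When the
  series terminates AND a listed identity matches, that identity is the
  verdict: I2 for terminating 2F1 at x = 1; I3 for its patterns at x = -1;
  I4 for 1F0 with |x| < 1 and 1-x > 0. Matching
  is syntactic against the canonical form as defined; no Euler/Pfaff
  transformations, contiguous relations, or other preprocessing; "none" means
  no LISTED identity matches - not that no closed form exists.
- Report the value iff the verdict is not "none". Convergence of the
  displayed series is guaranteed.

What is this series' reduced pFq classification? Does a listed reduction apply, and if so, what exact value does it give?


x = 3/4 here; the reduced form reads 1F0, upper {3/2}, lower {-}, C = 10/7. Verdict: the binomial series (I4) fires (the 1F0 binomial series: exponent -3/2, x = 3/4). Hence: (10/7) * (1/4)^(-3/2).

The tell: with t_0 = 10/7, the running product (C = 10/7, x = 3/4) telescopes to a rising factorial.
Ratio: r(k) = (3/4) * (k+3/2) / [(k+1)] - rational; roots negated = parameters, x = (3/4), C = 10/7.


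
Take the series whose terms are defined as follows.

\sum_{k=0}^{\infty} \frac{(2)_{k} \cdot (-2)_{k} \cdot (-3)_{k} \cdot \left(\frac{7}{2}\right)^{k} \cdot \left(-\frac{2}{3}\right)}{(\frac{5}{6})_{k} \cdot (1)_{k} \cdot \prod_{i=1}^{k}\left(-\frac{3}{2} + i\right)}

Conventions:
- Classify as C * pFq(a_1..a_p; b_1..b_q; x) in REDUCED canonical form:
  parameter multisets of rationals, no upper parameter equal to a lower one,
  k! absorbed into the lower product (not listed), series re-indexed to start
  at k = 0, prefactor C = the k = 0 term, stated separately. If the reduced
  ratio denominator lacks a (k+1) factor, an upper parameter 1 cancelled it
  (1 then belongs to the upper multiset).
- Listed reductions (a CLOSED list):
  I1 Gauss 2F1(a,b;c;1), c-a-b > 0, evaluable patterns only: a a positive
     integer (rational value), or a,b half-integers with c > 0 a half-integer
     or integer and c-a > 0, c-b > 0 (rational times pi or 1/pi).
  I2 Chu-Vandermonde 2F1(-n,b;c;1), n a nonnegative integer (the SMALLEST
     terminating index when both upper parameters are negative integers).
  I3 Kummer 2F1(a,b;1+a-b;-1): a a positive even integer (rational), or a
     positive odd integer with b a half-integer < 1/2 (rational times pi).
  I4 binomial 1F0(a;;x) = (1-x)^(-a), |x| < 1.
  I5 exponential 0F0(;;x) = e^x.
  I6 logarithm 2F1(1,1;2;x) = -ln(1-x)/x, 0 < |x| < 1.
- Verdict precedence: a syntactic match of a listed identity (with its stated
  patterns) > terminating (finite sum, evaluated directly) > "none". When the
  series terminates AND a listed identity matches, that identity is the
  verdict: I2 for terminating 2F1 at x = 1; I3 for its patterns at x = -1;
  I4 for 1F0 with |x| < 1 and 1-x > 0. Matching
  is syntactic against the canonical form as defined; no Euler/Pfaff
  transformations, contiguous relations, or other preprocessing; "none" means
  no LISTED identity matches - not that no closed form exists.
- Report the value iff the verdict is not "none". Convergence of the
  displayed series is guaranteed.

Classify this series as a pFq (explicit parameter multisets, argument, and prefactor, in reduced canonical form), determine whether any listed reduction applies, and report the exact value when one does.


At argument \frac{7}{2}: a 3F2 with upper {-3, -2, 2}, lower {-\frac{1}{2}, \frac{5}{6}}, scaled by C = -\frac{2}{3}. Verdict: terminating - the sum ends at index 2 because -2 is a negative integer; exact evaluation follows. Exact value: \frac{137986}{165}.

The tell: x = \frac{7}{2} and the lower running product (C = -2/3) is a rising factorial.
Consecutive-term ratio: r(k) = \frac{7}{2} * (k-3) (k-2) (k+2) / [(k-\frac{1}{2}) (k+\frac{5}{6}) (k+1)] - poly over poly, x = \frac{7}{2} from leading terms; C = -\frac{2}{3} at k = 0.


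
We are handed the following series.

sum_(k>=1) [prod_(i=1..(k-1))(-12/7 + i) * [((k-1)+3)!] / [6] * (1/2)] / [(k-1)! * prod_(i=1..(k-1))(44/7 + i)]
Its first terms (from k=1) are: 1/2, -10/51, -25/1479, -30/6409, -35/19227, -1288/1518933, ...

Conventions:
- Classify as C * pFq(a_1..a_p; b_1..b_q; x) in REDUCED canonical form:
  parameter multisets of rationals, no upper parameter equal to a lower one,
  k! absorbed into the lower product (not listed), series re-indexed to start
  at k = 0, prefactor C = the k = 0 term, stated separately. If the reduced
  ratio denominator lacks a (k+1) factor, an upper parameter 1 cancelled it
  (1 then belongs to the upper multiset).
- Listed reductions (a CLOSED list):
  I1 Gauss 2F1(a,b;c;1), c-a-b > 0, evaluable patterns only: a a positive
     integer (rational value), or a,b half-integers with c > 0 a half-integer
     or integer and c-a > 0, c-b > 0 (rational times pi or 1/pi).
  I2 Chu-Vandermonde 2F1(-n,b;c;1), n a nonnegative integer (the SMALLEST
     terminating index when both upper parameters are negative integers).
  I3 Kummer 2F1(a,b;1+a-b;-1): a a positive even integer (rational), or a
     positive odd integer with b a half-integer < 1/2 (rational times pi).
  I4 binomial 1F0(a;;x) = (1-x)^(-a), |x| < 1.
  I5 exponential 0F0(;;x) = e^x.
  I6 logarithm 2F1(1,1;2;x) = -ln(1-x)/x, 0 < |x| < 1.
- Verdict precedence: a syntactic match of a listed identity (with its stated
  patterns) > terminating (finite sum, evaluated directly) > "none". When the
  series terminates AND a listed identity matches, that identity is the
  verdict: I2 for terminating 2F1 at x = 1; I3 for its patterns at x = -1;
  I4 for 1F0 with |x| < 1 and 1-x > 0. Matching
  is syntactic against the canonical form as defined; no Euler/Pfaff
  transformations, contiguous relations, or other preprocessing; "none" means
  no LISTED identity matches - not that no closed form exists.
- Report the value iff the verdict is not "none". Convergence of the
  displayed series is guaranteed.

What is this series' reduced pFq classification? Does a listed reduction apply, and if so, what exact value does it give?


This is 1/2 * 2F1(-5/7, 4; 51/7; 1) in reduced canonical form. Verdict: Gauss's theorem (I1) fires (x = 1: the Gamma ratio telescopes since c-a-b = 4 > 0 and a = 4 in Z>0). Exact value: 9361/33614.

Key step: with t_0 = 1/2, the lower running product (C = 1/2) is a rising factorial.
Step ratio: r(k) = 1 * (k-5/7) (k+4) / [(k+51/7) (k+1)] - rational; roots negated = parameters, x = 1, C = 1/2.
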